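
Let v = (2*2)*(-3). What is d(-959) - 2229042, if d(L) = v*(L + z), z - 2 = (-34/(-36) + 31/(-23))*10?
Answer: -153008162/69 ≈ -2.2175e+6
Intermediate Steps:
v = -12 (v = 4*(-3) = -12)
z = -421/207 (z = 2 + (-34/(-36) + 31/(-23))*10 = 2 + (-34*(-1/36) + 31*(-1/23))*10 = 2 + (17/18 - 31/23)*10 = 2 - 167/414*10 = 2 - 835/207 = -421/207 ≈ -2.0338)
d(L) = 1684/69 - 12*L (d(L) = -12*(L - 421/207) = -12*(-421/207 + L) = 1684/69 - 12*L)
d(-959) - 2229042 = (1684/69 - 12*(-959)) - 2229042 = (1684/69 + 11508) - 2229042 = 795736/69 - 2229042 = -153008162/69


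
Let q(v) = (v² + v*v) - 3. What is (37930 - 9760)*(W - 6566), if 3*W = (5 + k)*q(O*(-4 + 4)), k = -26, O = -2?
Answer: -184372650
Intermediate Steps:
q(v) = -3 + 2*v² (q(v) = (v² + v²) - 3 = 2*v² - 3 = -3 + 2*v²)
W = 21 (W = ((5 - 26)*(-3 + 2*(-2*(-4 + 4))²))/3 = (-21*(-3 + 2*(-2*0)²))/3 = (-21*(-3 + 2*0²))/3 = (-21*(-3 + 2*0))/3 = (-21*(-3 + 0))/3 = (-21*(-3))/3 = (⅓)*63 = 21)
(37930 - 9760)*(W - 6566) = (37930 - 9760)*(21 - 6566) = 28170*(-6545) = -184372650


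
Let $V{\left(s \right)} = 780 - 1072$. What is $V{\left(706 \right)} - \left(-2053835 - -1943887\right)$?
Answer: $109656$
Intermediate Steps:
$V{\left(s \right)} = -292$ ($V{\left(s \right)} = 780 - 1072 = -292$)
$V{\left(706 \right)} - \left(-2053835 - -1943887\right) = -292 - \left(-2053835 - -1943887\right) = -292 - \left(-2053835 + 1943887\right) = -292 - -109948 = -292 + 109948 = 109656$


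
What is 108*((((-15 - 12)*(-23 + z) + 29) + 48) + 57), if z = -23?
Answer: 148608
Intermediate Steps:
108*((((-15 - 12)*(-23 + z) + 29) + 48) + 57) = 108*((((-15 - 12)*(-23 - 23) + 29) + 48) + 57) = 108*(((-27*(-46) + 29) + 48) + 57) = 108*(((1242 + 29) + 48) + 57) = 108*((1271 + 48) + 57) = 108*(1319 + 57) = 108*1376 = 148608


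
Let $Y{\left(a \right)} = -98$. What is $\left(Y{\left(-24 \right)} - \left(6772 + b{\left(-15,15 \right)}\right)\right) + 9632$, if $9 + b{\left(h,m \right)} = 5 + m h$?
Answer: $2991$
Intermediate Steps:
$b{\left(h,m \right)} = -4 + h m$ ($b{\left(h,m \right)} = -9 + \left(5 + m h\right) = -9 + \left(5 + h m\right) = -4 + h m$)
$\left(Y{\left(-24 \right)} - \left(6772 + b{\left(-15,15 \right)}\right)\right) + 9632 = \left(-98 - \left(6768 - 225\right)\right) + 9632 = \left(-98 - 6543\right) + 9632 = -6641 + 9632 = 2991$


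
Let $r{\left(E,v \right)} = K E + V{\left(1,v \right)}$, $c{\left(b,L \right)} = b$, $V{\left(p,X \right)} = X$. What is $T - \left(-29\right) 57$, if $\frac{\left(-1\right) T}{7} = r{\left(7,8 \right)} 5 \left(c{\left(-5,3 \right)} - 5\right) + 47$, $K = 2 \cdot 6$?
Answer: $33524$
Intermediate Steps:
$K = 12$
$r{\left(E,v \right)} = v + 12 E$ ($r{\left(E,v \right)} = 12 E + v = v + 12 E$)
$T = 31871$ ($T = - 7 \left(\left(8 + 12 \cdot 7\right) 5 \left(-5 - 5\right) + 47\right) = - 7 \left(\left(8 + 84\right) 5 \left(-10\right) + 47\right) = - 7 \left(92 \left(-50\right) + 47\right) = - 7 \left(-4600 + 47\right) = \left(-7\right) \left(-4553\right) = 31871$)
$T - \left(-29\right) 57 = 31871 - \left(-29\right) 57 = 31871 - -1653 = 31871 + 1653 = 33524$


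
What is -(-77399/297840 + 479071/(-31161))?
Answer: 20177769/1290640 ≈ 15.634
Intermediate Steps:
-(-77399/297840 + 479071/(-31161)) = -(-77399*1/297840 + 479071*(-1/31161)) = -(-77399/297840 - 10193/663) = -1*(-20177769/1290640) = 20177769/1290640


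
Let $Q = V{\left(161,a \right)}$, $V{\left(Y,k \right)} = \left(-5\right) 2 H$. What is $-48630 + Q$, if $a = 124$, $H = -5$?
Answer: $-48580$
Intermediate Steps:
$V{\left(Y,k \right)} = 50$ ($V{\left(Y,k \right)} = \left(-5\right) 2 \left(-5\right) = \left(-10\right) \left(-5\right) = 50$)
$Q = 50$
$-48630 + Q = -48630 + 50 = -48580$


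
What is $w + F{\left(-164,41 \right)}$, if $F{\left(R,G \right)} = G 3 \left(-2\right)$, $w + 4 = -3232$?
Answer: $-3482$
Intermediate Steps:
$w = -3236$ ($w = -4 - 3232 = -3236$)
$F{\left(R,G \right)} = - 6 G$ ($F{\left(R,G \right)} = 3 G \left(-2\right) = - 6 G$)
$w + F{\left(-164,41 \right)} = -3236 - 246 = -3482$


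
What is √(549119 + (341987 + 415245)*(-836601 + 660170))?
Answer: I*√133598649873 ≈ 3.6551e+5*I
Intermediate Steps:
√(549119 + (341987 + 415245)*(-836601 + 660170)) = √(549119 + 757232*(-176431)) = √(549119 - 133599198992) = √(-133598649873) = I*√133598649873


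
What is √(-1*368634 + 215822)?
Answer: 2*I*√38203 ≈ 390.91*I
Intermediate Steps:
√(-1*368634 + 215822) = √(-368634 + 215822) = √(-152812) = 2*I*√38203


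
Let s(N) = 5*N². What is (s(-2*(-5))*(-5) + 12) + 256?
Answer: -2232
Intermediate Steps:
(s(-2*(-5))*(-5) + 12) + 256 = ((5*(-2*(-5))²)*(-5) + 12) + 256 = ((5*10²)*(-5) + 12) + 256 = ((5*100)*(-5) + 12) + 256 = (500*(-5) + 12) + 256 = (-2500 + 12) + 256 = -2488 + 256 = -2232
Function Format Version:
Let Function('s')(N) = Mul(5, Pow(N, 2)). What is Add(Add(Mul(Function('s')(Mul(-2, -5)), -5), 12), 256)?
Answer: -2232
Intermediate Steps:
Add(Add(Mul(Function('s')(Mul(-2, -5)), -5), 12), 256) = Add(Add(Mul(Mul(5, Pow(Mul(-2, -5), 2)), -5), 12), 256) = Add(Add(Mul(Mul(5, Pow(10, 2)), -5), 12), 256) = Add(Add(Mul(Mul(5, 100), -5), 12), 256) = Add(Add(Mul(500, -5), 12), 256) = Add(Add(-2500, 12), 256) = Add(-2488, 256) = -2232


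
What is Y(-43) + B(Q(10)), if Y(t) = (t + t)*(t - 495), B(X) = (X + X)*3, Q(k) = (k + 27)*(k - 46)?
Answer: 38276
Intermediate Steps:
Q(k) = (-46 + k)*(27 + k) (Q(k) = (27 + k)*(-46 + k) = (-46 + k)*(27 + k))
B(X) = 6*X (B(X) = (2*X)*3 = 6*X)
Y(t) = 2*t*(-495 + t) (Y(t) = (2*t)*(-495 + t) = 2*t*(-495 + t))
Y(-43) + B(Q(10)) = 2*(-43)*(-495 - 43) + 6*(-1242 + 10² - 19*10) = 2*(-43)*(-538) + 6*(-1242 + 100 - 190) = 46268 + 6*(-1332) = 46268 - 7992 = 38276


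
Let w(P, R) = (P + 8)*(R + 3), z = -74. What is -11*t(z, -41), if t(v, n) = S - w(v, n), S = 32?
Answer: 27236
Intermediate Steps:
w(P, R) = (3 + R)*(8 + P) (w(P, R) = (8 + P)*(3 + R) = (3 + R)*(8 + P))
t(v, n) = 8 - 8*n - 3*v - n*v (t(v, n) = 32 - (24 + 3*v + 8*n + v*n) = 32 - (24 + 3*v + 8*n + n*v) = 32 + (-24 - 8*n - 3*v - n*v) = 8 - 8*n - 3*v - n*v)
-11*t(z, -41) = -11*(8 - 8*(-41) - 3*(-74) - 1*(-41)*(-74)) = -11*(8 + 328 + 222 - 3034) = -11*(-2476) = 27236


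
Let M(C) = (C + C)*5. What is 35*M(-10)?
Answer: -3500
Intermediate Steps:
M(C) = 10*C (M(C) = (2*C)*5 = 10*C)
35*M(-10) = 35*(10*(-10)) = 35*(-100) = -3500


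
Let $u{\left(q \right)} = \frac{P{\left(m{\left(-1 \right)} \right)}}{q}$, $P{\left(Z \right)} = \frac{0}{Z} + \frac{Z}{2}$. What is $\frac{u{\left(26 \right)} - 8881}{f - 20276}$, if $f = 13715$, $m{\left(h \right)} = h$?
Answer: $\frac{461813}{341172} \approx 1.3536$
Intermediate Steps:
$P{\left(Z \right)} = \frac{Z}{2}$ ($P{\left(Z \right)} = 0 + Z \frac{1}{2} = 0 + \frac{Z}{2} = \frac{Z}{2}$)
$u{\left(q \right)} = - \frac{1}{2 q}$ ($u{\left(q \right)} = \frac{\frac{1}{2} \left(-1\right)}{q} = - \frac{1}{2 q}$)
$\frac{u{\left(26 \right)} - 8881}{f - 20276} = \frac{- \frac{1}{2 \cdot 26} - 8881}{13715 - 20276} = \frac{\left(- \frac{1}{2}\right) \frac{1}{26} - 8881}{-6561} = \left(- \frac{1}{52} - 8881\right) \left(- \frac{1}{6561}\right) = \left(- \frac{461813}{52}\right) \left(- \frac{1}{6561}\right) = \frac{461813}{341172}$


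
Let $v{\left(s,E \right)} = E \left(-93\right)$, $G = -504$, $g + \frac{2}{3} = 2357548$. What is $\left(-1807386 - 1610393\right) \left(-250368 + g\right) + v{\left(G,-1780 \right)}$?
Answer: $- \frac{21605619327482}{3} \approx -7.2019 \cdot 10^{12}$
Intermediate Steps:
$g = \frac{7072642}{3}$ ($g = - \frac{2}{3} + 2357548 = \frac{7072642}{3} \approx 2.3575 \cdot 10^{6}$)
$v{\left(s,E \right)} = - 93 E$
$\left(-1807386 - 1610393\right) \left(-250368 + g\right) + v{\left(G,-1780 \right)} = \left(-1807386 - 1610393\right) \left(-250368 + \frac{7072642}{3}\right) - -165540 = \left(-3417779\right) \frac{6321538}{3} + 165540 = - \frac{21605619824102}{3} + 165540 = - \frac{21605619327482}{3}$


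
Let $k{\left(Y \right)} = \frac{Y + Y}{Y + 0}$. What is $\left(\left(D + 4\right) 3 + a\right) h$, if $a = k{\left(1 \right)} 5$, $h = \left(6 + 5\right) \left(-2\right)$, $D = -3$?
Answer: $-286$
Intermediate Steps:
$k{\left(Y \right)} = 2$ ($k{\left(Y \right)} = \frac{2 Y}{Y} = 2$)
$h = -22$ ($h = 11 \left(-2\right) = -22$)
$a = 10$ ($a = 2 \cdot 5 = 10$)
$\left(\left(D + 4\right) 3 + a\right) h = \left(\left(-3 + 4\right) 3 + 10\right) \left(-22\right) = \left(1 \cdot 3 + 10\right) \left(-22\right) = \left(3 + 10\right) \left(-22\right) = 13 \left(-22\right) = -286$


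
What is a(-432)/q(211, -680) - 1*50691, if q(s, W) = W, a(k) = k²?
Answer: -4332063/85 ≈ -50965.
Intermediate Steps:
a(-432)/q(211, -680) - 1*50691 = (-432)²/(-680) - 1*50691 = 186624*(-1/680) - 50691 = -23328/85 - 50691 = -4332063/85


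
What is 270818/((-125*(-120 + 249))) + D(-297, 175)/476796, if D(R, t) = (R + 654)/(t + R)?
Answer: -5251082776747/312658977000 ≈ -16.795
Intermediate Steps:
D(R, t) = (654 + R)/(R + t)
270818/((-125*(-120 + 249))) + D(-297, 175)/476796 = 270818/((-125*(-120 + 249))) + ((654 - 297)/(-297 + 175))/476796 = 270818/((-125*129)) + (357/(-122))*(1/476796) = 270818/(-16125) - 1/122*357*(1/476796) = 270818*(-1/16125) - 357/122*1/476796 = -270818/16125 - 119/19389704 = -5251082776747/312658977000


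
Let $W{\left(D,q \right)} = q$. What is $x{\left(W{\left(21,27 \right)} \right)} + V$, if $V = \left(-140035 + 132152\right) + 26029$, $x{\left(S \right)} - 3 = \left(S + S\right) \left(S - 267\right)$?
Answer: $5189$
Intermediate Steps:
$x{\left(S \right)} = 3 + 2 S \left(-267 + S\right)$ ($x{\left(S \right)} = 3 + \left(S + S\right) \left(S - 267\right) = 3 + 2 S \left(-267 + S\right)$)
$V = 18146$ ($V = -7883 + 26029 = 18146$)
$x{\left(W{\left(21,27 \right)} \right)} + V = \left(3 - 14418 + 2 \cdot 27^{2}\right) + 18146 = \left(3 - 14418 + 2 \cdot 729\right) + 18146 = \left(3 - 14418 + 1458\right) + 18146 = -12957 + 18146 = 5189$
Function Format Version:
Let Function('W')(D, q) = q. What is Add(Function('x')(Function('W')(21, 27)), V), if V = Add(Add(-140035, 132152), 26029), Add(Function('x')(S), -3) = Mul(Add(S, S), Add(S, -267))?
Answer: 5189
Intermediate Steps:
Function('x')(S) = Add(3, Mul(2, S, Add(-267, S))) (Function('x')(S) = Add(3, Mul(Add(S, S), Add(S, -267))) = Add(3, Mul(Mul(2, S), Add(-267, S))) = Add(3, Mul(2, S, Add(-267, S))))
V = 18146 (V = Add(-7883, 26029) = 18146)
Add(Function('x')(Function('W')(21, 27)), V) = Add(Add(3, Mul(-534, 27), Mul(2, Pow(27, 2))), 18146) = Add(Add(3, -14418, Mul(2, 729)), 18146) = Add(Add(3, -14418, 1458), 18146) = Add(-12957, 18146) = 5189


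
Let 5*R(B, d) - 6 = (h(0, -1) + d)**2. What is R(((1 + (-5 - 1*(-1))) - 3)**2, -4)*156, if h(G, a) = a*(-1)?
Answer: 468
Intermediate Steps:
h(G, a) = -a
R(B, d) = 6/5 + (1 + d)**2/5 (R(B, d) = 6/5 + (-1*(-1) + d)**2/5 = 6/5 + (1 + d)**2/5)
R(((1 + (-5 - 1*(-1))) - 3)**2, -4)*156 = (6/5 + (1 - 4)**2/5)*156 = (6/5 + (1/5)*(-3)**2)*156 = (6/5 + (1/5)*9)*156 = (6/5 + 9/5)*156 = 3*156 = 468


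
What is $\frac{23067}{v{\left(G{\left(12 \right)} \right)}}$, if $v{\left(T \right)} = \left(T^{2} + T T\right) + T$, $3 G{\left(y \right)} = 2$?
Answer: $\frac{207603}{14} \approx 14829.0$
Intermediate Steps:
$G{\left(y \right)} = \frac{2}{3}$ ($G{\left(y \right)} = \frac{1}{3} \cdot 2 = \frac{2}{3}$)
$v{\left(T \right)} = T + 2 T^{2}$ ($v{\left(T \right)} = \left(T^{2} + T^{2}\right) + T = 2 T^{2} + T = T + 2 T^{2}$)
$\frac{23067}{v{\left(G{\left(12 \right)} \right)}} = \frac{23067}{\frac{2}{3} \left(1 + 2 \cdot \frac{2}{3}\right)} = \frac{23067}{\frac{2}{3} \left(1 + \frac{4}{3}\right)} = \frac{23067}{\frac{2}{3} \cdot \frac{7}{3}} = \frac{23067}{\frac{14}{9}} = 23067 \cdot \frac{9}{14} = \frac{207603}{14}$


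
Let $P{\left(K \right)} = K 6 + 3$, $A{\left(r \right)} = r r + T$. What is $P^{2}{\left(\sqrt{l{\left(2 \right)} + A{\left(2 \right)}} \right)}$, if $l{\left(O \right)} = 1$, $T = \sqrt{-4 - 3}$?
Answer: $9 \left(1 + 2 \sqrt{5 + i \sqrt{7}}\right)^{2} \approx 272.1 + 115.88 i$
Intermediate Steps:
$T = i \sqrt{7}$ ($T = \sqrt{-7} = i \sqrt{7} \approx 2.6458 i$)
$A{\left(r \right)} = r^{2} + i \sqrt{7}$ ($A{\left(r \right)} = r r + i \sqrt{7} = r^{2} + i \sqrt{7}$)
$P{\left(K \right)} = 3 + 6 K$ ($P{\left(K \right)} = 6 K + 3 = 3 + 6 K$)
$P^{2}{\left(\sqrt{l{\left(2 \right)} + A{\left(2 \right)}} \right)} = \left(3 + 6 \sqrt{1 + \left(2^{2} + i \sqrt{7}\right)}\right)^{2} = \left(3 + 6 \sqrt{1 + \left(4 + i \sqrt{7}\right)}\right)^{2} = \left(3 + 6 \sqrt{5 + i \sqrt{7}}\right)^{2}$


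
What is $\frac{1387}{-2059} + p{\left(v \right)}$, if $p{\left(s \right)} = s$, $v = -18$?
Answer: $- \frac{38449}{2059} \approx -18.674$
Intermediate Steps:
$\frac{1387}{-2059} + p{\left(v \right)} = \frac{1387}{-2059} - 18 = 1387 \left(- \frac{1}{2059}\right) - 18 = - \frac{1387}{2059} - 18 = - \frac{38449}{2059}$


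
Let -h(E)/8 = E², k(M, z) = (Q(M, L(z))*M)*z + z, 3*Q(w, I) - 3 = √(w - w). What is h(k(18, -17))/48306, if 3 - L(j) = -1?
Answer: -417316/24153 ≈ -17.278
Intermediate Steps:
L(j) = 4 (L(j) = 3 - 1*(-1) = 3 + 1 = 4)
Q(w, I) = 1 (Q(w, I) = 1 + √(w - w)/3 = 1 + √0/3 = 1 + (⅓)*0 = 1 + 0 = 1)
k(M, z) = z + M*z (k(M, z) = (1*M)*z + z = M*z + z = z + M*z)
h(E) = -8*E²
h(k(18, -17))/48306 = -8*289*(1 + 18)²/48306 = -8*(-17*19)²*(1/48306) = -8*(-323)²*(1/48306) = -8*104329*(1/48306) = -834632*1/48306 = -417316/24153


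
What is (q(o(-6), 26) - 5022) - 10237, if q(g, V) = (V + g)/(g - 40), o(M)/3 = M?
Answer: -442515/29 ≈ -15259.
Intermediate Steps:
o(M) = 3*M
q(g, V) = (V + g)/(-40 + g)
(q(o(-6), 26) - 5022) - 10237 = ((26 + 3*(-6))/(-40 + 3*(-6)) - 5022) - 10237 = ((26 - 18)/(-40 - 18) - 5022) - 10237 = (8/(-58) - 5022) - 10237 = (-1/58*8 - 5022) - 10237 = (-4/29 - 5022) - 10237 = -145642/29 - 10237 = -442515/29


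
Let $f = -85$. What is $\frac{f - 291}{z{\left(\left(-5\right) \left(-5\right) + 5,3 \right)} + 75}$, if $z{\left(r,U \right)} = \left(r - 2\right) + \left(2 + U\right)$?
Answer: $- \frac{94}{27} \approx -3.4815$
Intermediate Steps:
$z{\left(r,U \right)} = U + r$ ($z{\left(r,U \right)} = \left(-2 + r\right) + \left(2 + U\right) = U + r$)
$\frac{f - 291}{z{\left(\left(-5\right) \left(-5\right) + 5,3 \right)} + 75} = \frac{-85 - 291}{\left(3 + \left(\left(-5\right) \left(-5\right) + 5\right)\right) + 75} = - \frac{376}{\left(3 + \left(25 + 5\right)\right) + 75} = - \frac{376}{\left(3 + 30\right) + 75} = - \frac{376}{33 + 75} = - \frac{376}{108} = \left(-376\right) \frac{1}{108} = - \frac{94}{27}$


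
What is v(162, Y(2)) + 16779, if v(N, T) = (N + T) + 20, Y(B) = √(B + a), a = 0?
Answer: 16961 + √2 ≈ 16962.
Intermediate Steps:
Y(B) = √B (Y(B) = √(B + 0) = √B)
v(N, T) = 20 + N + T
v(162, Y(2)) + 16779 = (20 + 162 + √2) + 16779 = (182 + √2) + 16779 = 16961 + √2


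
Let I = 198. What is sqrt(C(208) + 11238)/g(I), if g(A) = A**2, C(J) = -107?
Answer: sqrt(11131)/39204 ≈ 0.0026911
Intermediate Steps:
sqrt(C(208) + 11238)/g(I) = sqrt(-107 + 11238)/(198**2) = sqrt(11131)/39204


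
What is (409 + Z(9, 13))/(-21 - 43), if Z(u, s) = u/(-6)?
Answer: -815/128 ≈ -6.3672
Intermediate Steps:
Z(u, s) = -u/6 (Z(u, s) = u*(-⅙) = -u/6)
(409 + Z(9, 13))/(-21 - 43) = (409 - ⅙*9)/(-21 - 43) = (409 - 3/2)/(-64) = (815/2)*(-1/64) = -815/128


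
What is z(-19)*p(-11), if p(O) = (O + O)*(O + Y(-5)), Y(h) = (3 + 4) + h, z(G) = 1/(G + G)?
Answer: -99/19 ≈ -5.2105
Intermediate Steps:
z(G) = 1/(2*G)
Y(h) = 7 + h
p(O) = 2*O*(2 + O) (p(O) = (O + O)*(O + (7 - 5)) = (2*O)*(O + 2) = (2*O)*(2 + O) = 2*O*(2 + O))
z(-19)*p(-11) = ((½)/(-19))*(2*(-11)*(2 - 11)) = ((½)*(-1/19))*(2*(-11)*(-9)) = -1/38*198 = -99/19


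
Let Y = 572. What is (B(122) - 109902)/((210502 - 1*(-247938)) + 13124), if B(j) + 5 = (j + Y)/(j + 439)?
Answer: -61657133/264547404 ≈ -0.23307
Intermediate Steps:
B(j) = -5 + (572 + j)/(439 + j) (B(j) = -5 + (j + 572)/(j + 439) = -5 + (572 + j)/(439 + j))
(B(122) - 109902)/((210502 - 1*(-247938)) + 13124) = ((-1623 - 4*122)/(439 + 122) - 109902)/((210502 - 1*(-247938)) + 13124) = ((-1623 - 488)/561 - 109902)/((210502 + 247938) + 13124) = ((1/561)*(-2111) - 109902)/(458440 + 13124) = (-2111/561 - 109902)/471564 = -61657133/561*1/471564 = -61657133/264547404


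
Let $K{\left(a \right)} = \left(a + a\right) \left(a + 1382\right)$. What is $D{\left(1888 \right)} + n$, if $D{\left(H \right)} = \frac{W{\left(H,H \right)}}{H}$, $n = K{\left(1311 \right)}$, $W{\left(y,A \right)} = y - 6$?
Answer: $\frac{6665628365}{944} \approx 7.061 \cdot 10^{6}$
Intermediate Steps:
$W{\left(y,A \right)} = -6 + y$
$K{\left(a \right)} = 2 a \left(1382 + a\right)$
$n = 7061046$ ($n = 2 \cdot 1311 \left(1382 + 1311\right) = 2 \cdot 1311 \cdot 2693 = 7061046$)
$D{\left(H \right)} = \frac{-6 + H}{H}$
$D{\left(1888 \right)} + n = \frac{-6 + 1888}{1888} + 7061046 = \frac{1}{1888} \cdot 1882 + 7061046 = \frac{941}{944} + 7061046 = \frac{6665628365}{944}$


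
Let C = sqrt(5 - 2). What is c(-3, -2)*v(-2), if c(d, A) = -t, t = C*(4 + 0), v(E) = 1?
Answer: -4*sqrt(3) ≈ -6.9282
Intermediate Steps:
C = sqrt(3) ≈ 1.7320
t = 4*sqrt(3) (t = sqrt(3)*(4 + 0) = sqrt(3)*4 = 4*sqrt(3) ≈ 6.9282)
c(d, A) = -4*sqrt(3)
c(-3, -2)*v(-2) = -4*sqrt(3)*1 = -4*sqrt(3)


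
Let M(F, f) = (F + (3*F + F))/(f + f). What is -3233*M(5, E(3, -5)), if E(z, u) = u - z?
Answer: 80825/16 ≈ 5051.6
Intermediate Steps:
M(F, f) = 5*F/(2*f) (M(F, f) = (F + 4*F)/((2*f)) = (5*F)*(1/(2*f)) = 5*F/(2*f))
-3233*M(5, E(3, -5)) = -16165*5/(2*(-5 - 1*3)) = -16165*5/(2*(-5 - 3)) = -16165*5/(2*(-8)) = -16165*5*(-1)/(2*8) = -3233*(-25/16) = 80825/16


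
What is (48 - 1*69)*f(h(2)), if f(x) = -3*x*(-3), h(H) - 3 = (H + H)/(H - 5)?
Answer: -315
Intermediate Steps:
h(H) = 3 + 2*H/(-5 + H) (h(H) = 3 + (H + H)/(H - 5) = 3 + (2*H)/(-5 + H) = 3 + 2*H/(-5 + H))
f(x) = 9*x
(48 - 1*69)*f(h(2)) = (48 - 1*69)*(9*(5*(-3 + 2)/(-5 + 2))) = (48 - 69)*(9*(5*(-1)/(-3))) = -189*5*(-⅓)*(-1) = -189*5/3 = -21*15 = -315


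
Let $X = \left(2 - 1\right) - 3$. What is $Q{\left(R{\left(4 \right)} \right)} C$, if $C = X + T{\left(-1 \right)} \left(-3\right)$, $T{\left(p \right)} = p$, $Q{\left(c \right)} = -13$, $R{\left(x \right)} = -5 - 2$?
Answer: $-13$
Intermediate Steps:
$R{\left(x \right)} = -7$
$X = -2$ ($X = 1 - 3 = -2$)
$C = 1$ ($C = -2 - -3 = -2 + 3 = 1$)
$Q{\left(R{\left(4 \right)} \right)} C = \left(-13\right) 1 = -13$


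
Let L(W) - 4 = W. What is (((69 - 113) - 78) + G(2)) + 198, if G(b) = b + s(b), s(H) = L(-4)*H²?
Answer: 78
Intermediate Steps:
L(W) = 4 + W
s(H) = 0 (s(H) = (4 - 4)*H² = 0*H² = 0)
G(b) = b (G(b) = b + 0 = b)
(((69 - 113) - 78) + G(2)) + 198 = (((69 - 113) - 78) + 2) + 198 = ((-44 - 78) + 2) + 198 = (-122 + 2) + 198 = -120 + 198 = 78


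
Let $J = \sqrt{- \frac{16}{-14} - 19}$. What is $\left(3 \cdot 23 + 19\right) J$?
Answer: $\frac{440 i \sqrt{35}}{7} \approx 371.87 i$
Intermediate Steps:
$J = \frac{5 i \sqrt{35}}{7}$ ($J = \sqrt{\left(-16\right) \left(- \frac{1}{14}\right) - 19} = \sqrt{\frac{8}{7} - 19} = \sqrt{- \frac{125}{7}} = \frac{5 i \sqrt{35}}{7} \approx 4.2258 i$)
$\left(3 \cdot 23 + 19\right) J = \left(3 \cdot 23 + 19\right) \frac{5 i \sqrt{35}}{7} = \left(69 + 19\right) \frac{5 i \sqrt{35}}{7} = 88 \frac{5 i \sqrt{35}}{7} = \frac{440 i \sqrt{35}}{7}$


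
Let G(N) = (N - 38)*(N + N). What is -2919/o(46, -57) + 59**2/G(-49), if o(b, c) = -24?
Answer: 4161823/34104 ≈ 122.03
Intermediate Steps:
G(N) = 2*N*(-38 + N) (G(N) = (-38 + N)*(2*N) = 2*N*(-38 + N))
-2919/o(46, -57) + 59**2/G(-49) = -2919/(-24) + 59**2/((2*(-49)*(-38 - 49))) = -2919*(-1/24) + 3481/((2*(-49)*(-87))) = 973/8 + 3481/8526 = 4161823/34104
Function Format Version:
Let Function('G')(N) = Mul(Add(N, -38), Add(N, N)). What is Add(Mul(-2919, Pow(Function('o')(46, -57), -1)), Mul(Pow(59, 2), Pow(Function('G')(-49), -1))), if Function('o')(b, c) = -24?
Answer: Rational(4161823, 34104) ≈ 122.03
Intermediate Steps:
Function('G')(N) = Mul(2, N, Add(-38, N)) (Function('G')(N) = Mul(Add(-38, N), Mul(2, N)) = Mul(2, N, Add(-38, N)))
Add(Mul(-2919, Pow(Function('o')(46, -57), -1)), Mul(Pow(59, 2), Pow(Function('G')(-49), -1))) = Add(Mul(-2919, Pow(-24, -1)), Mul(Pow(59, 2), Pow(Mul(2, -49, Add(-38, -49)), -1))) = Add(Mul(-2919, Rational(-1, 24)), Mul(3481, Pow(Mul(2, -49, -87), -1))) = Add(Rational(973, 8), Mul(3481, Pow(8526, -1))) = Add(Rational(973, 8), Mul(3481, Rational(1, 8526))) = Add(Rational(973, 8), Rational(3481, 8526)) = Rational(4161823, 34104)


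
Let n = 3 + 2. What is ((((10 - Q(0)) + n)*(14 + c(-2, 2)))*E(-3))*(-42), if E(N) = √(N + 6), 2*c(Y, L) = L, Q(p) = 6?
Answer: -5670*√3 ≈ -9820.7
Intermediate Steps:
n = 5
c(Y, L) = L/2
E(N) = √(6 + N)
((((10 - Q(0)) + n)*(14 + c(-2, 2)))*E(-3))*(-42) = ((((10 - 1*6) + 5)*(14 + (½)*2))*√(6 - 3))*(-42) = ((((10 - 6) + 5)*(14 + 1))*√3)*(-42) = (((4 + 5)*15)*√3)*(-42) = ((9*15)*√3)*(-42) = (135*√3)*(-42) = -5670*√3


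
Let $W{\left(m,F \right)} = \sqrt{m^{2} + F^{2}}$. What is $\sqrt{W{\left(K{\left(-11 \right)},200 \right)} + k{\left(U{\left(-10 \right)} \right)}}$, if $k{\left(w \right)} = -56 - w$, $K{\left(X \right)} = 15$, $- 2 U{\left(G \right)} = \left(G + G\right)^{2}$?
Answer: $\sqrt{144 + 5 \sqrt{1609}} \approx 18.562$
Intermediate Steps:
$U{\left(G \right)} = - 2 G^{2}$ ($U{\left(G \right)} = - \frac{\left(G + G\right)^{2}}{2} = - \frac{\left(2 G\right)^{2}}{2} = - \frac{4 G^{2}}{2} = - 2 G^{2}$)
$W{\left(m,F \right)} = \sqrt{F^{2} + m^{2}}$
$\sqrt{W{\left(K{\left(-11 \right)},200 \right)} + k{\left(U{\left(-10 \right)} \right)}} = \sqrt{\sqrt{200^{2} + 15^{2}} - \left(56 - 2 \left(-10\right)^{2}\right)} = \sqrt{\sqrt{40000 + 225} - \left(56 - 200\right)} = \sqrt{\sqrt{40225} - -144} = \sqrt{5 \sqrt{1609} + \left(-56 + 200\right)} = \sqrt{5 \sqrt{1609} + 144} = \sqrt{144 + 5 \sqrt{1609}}$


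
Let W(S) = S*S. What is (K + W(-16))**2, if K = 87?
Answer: 117649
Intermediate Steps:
W(S) = S**2
(K + W(-16))**2 = (87 + (-16)**2)**2 = (87 + 256)**2 = 343**2 = 117649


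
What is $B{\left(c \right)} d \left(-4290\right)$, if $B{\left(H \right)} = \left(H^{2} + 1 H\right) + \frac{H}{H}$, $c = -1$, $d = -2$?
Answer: $8580$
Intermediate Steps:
$B{\left(H \right)} = 1 + H + H^{2}$ ($B{\left(H \right)} = \left(H^{2} + H\right) + 1 = \left(H + H^{2}\right) + 1 = 1 + H + H^{2}$)
$B{\left(c \right)} d \left(-4290\right) = \left(1 - 1 + \left(-1\right)^{2}\right) \left(\left(-2\right) \left(-4290\right)\right) = \left(1 - 1 + 1\right) 8580 = 1 \cdot 8580 = 8580$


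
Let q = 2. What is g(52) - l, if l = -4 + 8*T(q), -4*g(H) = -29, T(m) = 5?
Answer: -115/4 ≈ -28.750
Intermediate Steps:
g(H) = 29/4 (g(H) = -1/4*(-29) = 29/4)
l = 36 (l = -4 + 8*5 = -4 + 40 = 36)
g(52) - l = 29/4 - 1*36 = 29/4 - 36 = -115/4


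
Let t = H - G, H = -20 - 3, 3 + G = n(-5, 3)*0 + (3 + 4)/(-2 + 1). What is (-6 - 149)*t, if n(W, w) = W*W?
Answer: 2015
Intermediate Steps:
n(W, w) = W²
G = -10 (G = -3 + ((-5)²*0 + (3 + 4)/(-2 + 1)) = -3 + (25*0 + 7/(-1)) = -3 + (0 + 7*(-1)) = -3 + (0 - 7) = -3 - 7 = -10)
H = -23
t = -13 (t = -23 - 1*(-10) = -23 + 10 = -13)
(-6 - 149)*t = (-6 - 149)*(-13) = -155*(-13) = 2015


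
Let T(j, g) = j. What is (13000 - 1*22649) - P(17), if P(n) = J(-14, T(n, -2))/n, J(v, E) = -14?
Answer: -164019/17 ≈ -9648.2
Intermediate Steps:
P(n) = -14/n
(13000 - 1*22649) - P(17) = (13000 - 1*22649) - (-14)/17 = (13000 - 22649) - (-14)/17 = -9649 - 1*(-14/17) = -9649 + 14/17 = -164019/17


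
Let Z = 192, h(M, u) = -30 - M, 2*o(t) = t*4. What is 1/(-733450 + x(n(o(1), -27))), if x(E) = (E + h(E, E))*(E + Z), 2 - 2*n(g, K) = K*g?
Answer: -1/740050 ≈ -1.3513e-6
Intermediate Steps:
o(t) = 2*t (o(t) = (t*4)/2 = (4*t)/2 = 2*t)
n(g, K) = 1 - K*g/2
x(E) = -5760 - 30*E (x(E) = (E + (-30 - E))*(E + 192) = -30*(192 + E) = -5760 - 30*E)
1/(-733450 + x(n(o(1), -27))) = 1/(-733450 + (-5760 - 30*(1 - ½*(-27)*2*1))) = 1/(-733450 + (-5760 - 30*(1 - ½*(-27)*2))) = 1/(-733450 + (-5760 - 30*(1 + 27))) = 1/(-733450 + (-5760 - 30*28)) = 1/(-733450 + (-5760 - 840)) = 1/(-733450 - 6600) = 1/(-740050) = -1/740050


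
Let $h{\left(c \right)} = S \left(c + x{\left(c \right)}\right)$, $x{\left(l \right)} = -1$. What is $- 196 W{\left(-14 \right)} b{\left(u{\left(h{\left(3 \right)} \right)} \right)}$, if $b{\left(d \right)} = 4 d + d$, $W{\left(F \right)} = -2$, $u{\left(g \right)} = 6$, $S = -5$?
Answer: $11760$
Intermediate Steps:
$h{\left(c \right)} = 5 - 5 c$ ($h{\left(c \right)} = - 5 \left(c - 1\right) = - 5 \left(-1 + c\right) = 5 - 5 c$)
$b{\left(d \right)} = 5 d$
$- 196 W{\left(-14 \right)} b{\left(u{\left(h{\left(3 \right)} \right)} \right)} = \left(-196\right) \left(-2\right) 5 \cdot 6 = 392 \cdot 30 = 11760$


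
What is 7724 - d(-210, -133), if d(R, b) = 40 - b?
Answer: 7551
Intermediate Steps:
7724 - d(-210, -133) = 7724 - (40 - 1*(-133)) = 7724 - (40 + 133) = 7724 - 1*173 = 7724 - 173 = 7551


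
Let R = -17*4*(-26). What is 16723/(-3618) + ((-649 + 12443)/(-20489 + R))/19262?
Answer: -3015210861919/652332458718 ≈ -4.6222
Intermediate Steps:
R = 1768 (R = -68*(-26) = 1768)
16723/(-3618) + ((-649 + 12443)/(-20489 + R))/19262 = 16723/(-3618) + ((-649 + 12443)/(-20489 + 1768))/19262 = 16723*(-1/3618) + (11794/(-18721))*(1/19262) = -16723/3618 + (11794*(-1/18721))*(1/19262) = -16723/3618 - 11794/18721*1/19262 = -16723/3618 - 5897/180301951 = -3015210861919/652332458718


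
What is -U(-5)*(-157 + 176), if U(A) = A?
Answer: 95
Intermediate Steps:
-U(-5)*(-157 + 176) = -(-5)*(-157 + 176) = -(-5)*19 = -1*(-95) = 95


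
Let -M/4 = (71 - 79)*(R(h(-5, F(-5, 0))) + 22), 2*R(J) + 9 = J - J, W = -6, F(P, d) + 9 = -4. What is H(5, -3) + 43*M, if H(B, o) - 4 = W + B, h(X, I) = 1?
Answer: 24083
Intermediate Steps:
F(P, d) = -13 (F(P, d) = -9 - 4 = -13)
R(J) = -9/2 (R(J) = -9/2 + (J - J)/2 = -9/2 + (½)*0 = -9/2 + 0 = -9/2)
H(B, o) = -2 + B (H(B, o) = 4 + (-6 + B) = -2 + B)
M = 560 (M = -4*(71 - 79)*(-9/2 + 22) = -(-32)*35/2 = -4*(-140) = 560)
H(5, -3) + 43*M = (-2 + 5) + 43*560 = 3 + 24080 = 24083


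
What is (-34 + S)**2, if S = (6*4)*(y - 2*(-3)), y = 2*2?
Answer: 42436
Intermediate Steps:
y = 4
S = 240 (S = (6*4)*(4 - 2*(-3)) = 24*(4 + 6) = 24*10 = 240)
(-34 + S)**2 = (-34 + 240)**2 = 206**2 = 42436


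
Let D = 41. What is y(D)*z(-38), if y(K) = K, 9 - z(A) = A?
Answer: 1927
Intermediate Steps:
z(A) = 9 - A
y(D)*z(-38) = 41*(9 - 1*(-38)) = 41*(9 + 38) = 41*47 = 1927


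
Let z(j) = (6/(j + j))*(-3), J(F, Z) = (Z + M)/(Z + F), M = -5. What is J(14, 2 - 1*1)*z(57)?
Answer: 4/95 ≈ 0.042105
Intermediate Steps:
J(F, Z) = (-5 + Z)/(F + Z) (J(F, Z) = (Z - 5)/(Z + F) = (-5 + Z)/(F + Z))
z(j) = -9/j (z(j) = (6/(2*j))*(-3) = ((1/(2*j))*6)*(-3) = (3/j)*(-3) = -9/j)
J(14, 2 - 1*1)*z(57) = ((-5 + (2 - 1*1))/(14 + (2 - 1*1)))*(-9/57) = ((-5 + (2 - 1))/(14 + (2 - 1)))*(-9*1/57) = ((-5 + 1)/(14 + 1))*(-3/19) = (-4/15)*(-3/19) = ((1/15)*(-4))*(-3/19) = -4/15*(-3/19) = 4/95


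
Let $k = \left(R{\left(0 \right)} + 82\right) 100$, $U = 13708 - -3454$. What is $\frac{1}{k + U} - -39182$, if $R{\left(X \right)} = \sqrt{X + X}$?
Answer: $\frac{993733885}{25362} \approx 39182.0$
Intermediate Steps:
$U = 17162$ ($U = 13708 + 3454 = 17162$)
$R{\left(X \right)} = \sqrt{2} \sqrt{X}$ ($R{\left(X \right)} = \sqrt{2 X} = \sqrt{2} \sqrt{X}$)
$k = 8200$ ($k = \left(\sqrt{2} \sqrt{0} + 82\right) 100 = \left(\sqrt{2} \cdot 0 + 82\right) 100 = \left(0 + 82\right) 100 = 82 \cdot 100 = 8200$)
$\frac{1}{k + U} - -39182 = \frac{1}{8200 + 17162} - -39182 = \frac{1}{25362} + 39182 = \frac{993733885}{25362}$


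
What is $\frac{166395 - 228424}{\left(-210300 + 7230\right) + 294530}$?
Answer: $- \frac{62029}{91460} \approx -0.67821$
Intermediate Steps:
$\frac{166395 - 228424}{\left(-210300 + 7230\right) + 294530} = - \frac{62029}{-203070 + 294530} = - \frac{62029}{91460}$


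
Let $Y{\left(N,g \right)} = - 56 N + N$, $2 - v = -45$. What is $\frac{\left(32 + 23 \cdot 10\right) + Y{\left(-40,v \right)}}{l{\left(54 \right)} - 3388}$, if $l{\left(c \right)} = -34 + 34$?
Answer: $- \frac{1231}{1694} \approx -0.72668$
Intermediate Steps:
$v = 47$ ($v = 2 - -45 = 2 + 45 = 47$)
$l{\left(c \right)} = 0$
$Y{\left(N,g \right)} = - 55 N$
$\frac{\left(32 + 23 \cdot 10\right) + Y{\left(-40,v \right)}}{l{\left(54 \right)} - 3388} = \frac{\left(32 + 23 \cdot 10\right) - -2200}{0 - 3388} = \frac{\left(32 + 230\right) + 2200}{-3388} = \left(262 + 2200\right) \left(- \frac{1}{3388}\right) = 2462 \left(- \frac{1}{3388}\right) = - \frac{1231}{1694}$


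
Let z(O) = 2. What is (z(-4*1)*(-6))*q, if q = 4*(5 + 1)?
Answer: -288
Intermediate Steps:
q = 24 (q = 4*6 = 24)
(z(-4*1)*(-6))*q = (2*(-6))*24 = -12*24 = -288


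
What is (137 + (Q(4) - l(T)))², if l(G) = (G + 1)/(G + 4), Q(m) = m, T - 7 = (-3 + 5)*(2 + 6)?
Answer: 1590121/81 ≈ 19631.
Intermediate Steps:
T = 23 (T = 7 + (-3 + 5)*(2 + 6) = 7 + 2*8 = 7 + 16 = 23)
l(G) = (1 + G)/(4 + G)
(137 + (Q(4) - l(T)))² = (137 + (4 - (1 + 23)/(4 + 23)))² = (137 + (4 - 24/27))² = (137 + (4 - 1*8/9))² = (137 + (4 - 8/9))² = (137 + 28/9)² = (1261/9)² = 1590121/81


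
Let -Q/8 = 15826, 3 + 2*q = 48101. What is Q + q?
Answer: -102559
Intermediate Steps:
q = 24049 (q = -3/2 + (½)*48101 = -3/2 + 48101/2 = 24049)
Q = -126608 (Q = -8*15826 = -126608)
Q + q = -126608 + 24049 = -102559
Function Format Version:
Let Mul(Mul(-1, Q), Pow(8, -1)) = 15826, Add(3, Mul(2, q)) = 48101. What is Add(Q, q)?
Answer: -102559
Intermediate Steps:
q = 24049 (q = Add(Rational(-3, 2), Mul(Rational(1, 2), 48101)) = Add(Rational(-3, 2), Rational(48101, 2)) = 24049)
Q = -126608 (Q = Mul(-8, 15826) = -126608)
Add(Q, q) = Add(-126608, 24049) = -102559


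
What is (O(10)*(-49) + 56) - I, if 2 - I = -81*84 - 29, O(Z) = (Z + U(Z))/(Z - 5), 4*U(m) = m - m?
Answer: -6877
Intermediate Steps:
U(m) = 0 (U(m) = (m - m)/4 = (1/4)*0 = 0)
O(Z) = Z/(-5 + Z) (O(Z) = (Z + 0)/(Z - 5) = Z/(-5 + Z))
I = 6835 (I = 2 - (-81*84 - 29) = 2 - (-6804 - 29) = 2 - 1*(-6833) = 2 + 6833 = 6835)
(O(10)*(-49) + 56) - I = ((10/(-5 + 10))*(-49) + 56) - 1*6835 = ((10/5)*(-49) + 56) - 6835 = ((10*(1/5))*(-49) + 56) - 6835 = (2*(-49) + 56) - 6835 = (-98 + 56) - 6835 = -42 - 6835 = -6877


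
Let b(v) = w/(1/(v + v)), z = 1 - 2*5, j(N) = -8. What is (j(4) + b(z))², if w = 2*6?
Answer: 50176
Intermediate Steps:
w = 12
z = -9 (z = 1 - 10 = -9)
b(v) = 24*v (b(v) = 12/(1/(v + v)) = 12/(1/(2*v)) = 12/((1/(2*v))) = 12*(2*v) = 24*v)
(j(4) + b(z))² = (-8 + 24*(-9))² = (-8 - 216)² = (-224)² = 50176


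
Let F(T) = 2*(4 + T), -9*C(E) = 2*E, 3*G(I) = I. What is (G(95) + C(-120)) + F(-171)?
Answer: -827/3 ≈ -275.67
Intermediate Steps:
G(I) = I/3
C(E) = -2*E/9
F(T) = 8 + 2*T
(G(95) + C(-120)) + F(-171) = ((⅓)*95 - 2/9*(-120)) + (8 + 2*(-171)) = (95/3 + 80/3) + (8 - 342) = 175/3 - 334 = -827/3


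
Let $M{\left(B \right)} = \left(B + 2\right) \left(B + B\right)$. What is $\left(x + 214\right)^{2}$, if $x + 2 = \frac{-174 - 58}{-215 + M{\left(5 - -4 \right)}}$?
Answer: $\frac{14714896}{289} \approx 50917.0$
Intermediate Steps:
$M{\left(B \right)} = 2 B \left(2 + B\right)$ ($M{\left(B \right)} = \left(2 + B\right) 2 B = 2 B \left(2 + B\right)$)
$x = \frac{198}{17}$ ($x = -2 + \frac{-174 - 58}{-215 + 2 \left(5 - -4\right) \left(2 + \left(5 - -4\right)\right)} = -2 - \frac{232}{-215 + 2 \left(5 + 4\right) \left(2 + \left(5 + 4\right)\right)} = -2 - \frac{232}{-215 + 2 \cdot 9 \left(2 + 9\right)} = -2 - \frac{232}{-215 + 2 \cdot 9 \cdot 11} = -2 - \frac{232}{-215 + 198} = -2 - \frac{232}{-17} = -2 - - \frac{232}{17} = -2 + \frac{232}{17} = \frac{198}{17} \approx 11.647$)
$\left(x + 214\right)^{2} = \left(\frac{198}{17} + 214\right)^{2} = \left(\frac{3836}{17}\right)^{2} = \frac{14714896}{289}$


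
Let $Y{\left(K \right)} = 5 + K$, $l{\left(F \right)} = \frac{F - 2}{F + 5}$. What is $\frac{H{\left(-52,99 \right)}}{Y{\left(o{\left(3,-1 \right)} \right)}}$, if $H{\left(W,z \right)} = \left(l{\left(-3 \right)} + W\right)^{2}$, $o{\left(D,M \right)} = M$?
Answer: $\frac{11881}{16} \approx 742.56$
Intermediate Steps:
$l{\left(F \right)} = \frac{-2 + F}{5 + F}$
$H{\left(W,z \right)} = \left(- \frac{5}{2} + W\right)^{2}$ ($H{\left(W,z \right)} = \left(\frac{-2 - 3}{5 - 3} + W\right)^{2} = \left(\frac{1}{2} \left(-5\right) + W\right)^{2} = \left(- \frac{5}{2} + W\right)^{2}$)
$\frac{H{\left(-52,99 \right)}}{Y{\left(o{\left(3,-1 \right)} \right)}} = \frac{\frac{1}{4} \left(-5 + 2 \left(-52\right)\right)^{2}}{5 - 1} = \frac{\frac{1}{4} \left(-5 - 104\right)^{2}}{4} = \frac{\left(-109\right)^{2}}{4} \cdot \frac{1}{4} = \frac{1}{4} \cdot 11881 \cdot \frac{1}{4} = \frac{11881}{4} \cdot \frac{1}{4} = \frac{11881}{16}$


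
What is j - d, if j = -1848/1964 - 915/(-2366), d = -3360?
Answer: 3902688333/1161706 ≈ 3359.4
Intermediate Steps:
j = -643827/1161706 (j = -1848*1/1964 - 915*(-1/2366) = -462/491 + 915/2366 = -643827/1161706 ≈ -0.55421)
j - d = -643827/1161706 - 1*(-3360) = -643827/1161706 + 3360 = 3902688333/1161706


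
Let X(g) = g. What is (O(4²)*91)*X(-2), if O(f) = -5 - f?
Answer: 3822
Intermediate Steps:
(O(4²)*91)*X(-2) = ((-5 - 1*4²)*91)*(-2) = ((-5 - 1*16)*91)*(-2) = ((-5 - 16)*91)*(-2) = -21*91*(-2) = -1911*(-2) = 3822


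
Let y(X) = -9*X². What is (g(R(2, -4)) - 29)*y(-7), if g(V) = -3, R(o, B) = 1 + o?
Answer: 14112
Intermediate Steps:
(g(R(2, -4)) - 29)*y(-7) = (-3 - 29)*(-9*(-7)²) = -(-288)*49 = -32*(-441) = 14112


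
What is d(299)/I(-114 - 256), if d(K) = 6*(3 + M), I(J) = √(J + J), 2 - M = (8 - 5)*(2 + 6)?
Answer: 57*I*√185/185 ≈ 4.1907*I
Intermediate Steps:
M = -22 (M = 2 - (8 - 5)*(2 + 6) = 2 - 3*8 = 2 - 1*24 = 2 - 24 = -22)
I(J) = √2*√J (I(J) = √(2*J) = √2*√J)
d(K) = -114 (d(K) = 6*(3 - 22) = 6*(-19) = -114)
d(299)/I(-114 - 256) = -114*√2/(2*√(-114 - 256)) = -114*(-I*√185/370) = -(-57)*I*√185/185 = 57*I*√185/185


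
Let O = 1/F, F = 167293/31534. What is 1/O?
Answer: 167293/31534 ≈ 5.3052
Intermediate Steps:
F = 167293/31534 (F = 167293*(1/31534) = 167293/31534 ≈ 5.3052)
O = 31534/167293 (O = 1/(167293/31534) = 31534/167293 ≈ 0.18850)
1/O = 1/(31534/167293) = 167293/31534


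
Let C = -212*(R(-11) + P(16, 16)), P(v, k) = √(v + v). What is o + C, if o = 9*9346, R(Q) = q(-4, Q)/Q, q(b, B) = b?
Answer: 924406/11 - 848*√2 ≈ 82838.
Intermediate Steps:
R(Q) = -4/Q
P(v, k) = √2*√v (P(v, k) = √(2*v) = √2*√v)
C = -848/11 - 848*√2 (C = -212*(-4/(-11) + √2*√16) = -212*(-4*(-1/11) + √2*4) = -212*(4/11 + 4*√2) = -848/11 - 848*√2 ≈ -1276.3)
o = 84114
o + C = 84114 + (-848/11 - 848*√2) = 924406/11 - 848*√2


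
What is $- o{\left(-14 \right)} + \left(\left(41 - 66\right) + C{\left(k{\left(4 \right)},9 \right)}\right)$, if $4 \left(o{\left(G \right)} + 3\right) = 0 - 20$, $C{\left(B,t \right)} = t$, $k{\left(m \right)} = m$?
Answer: $-8$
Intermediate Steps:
$o{\left(G \right)} = -8$ ($o{\left(G \right)} = -3 + \frac{0 - 20}{4} = -3 + \frac{1}{4} \left(-20\right) = -3 - 5 = -8$)
$- o{\left(-14 \right)} + \left(\left(41 - 66\right) + C{\left(k{\left(4 \right)},9 \right)}\right) = \left(-1\right) \left(-8\right) + \left(\left(41 - 66\right) + 9\right) = 8 + \left(\left(41 - 66\right) + 9\right) = 8 + \left(-25 + 9\right) = 8 - 16 = -8$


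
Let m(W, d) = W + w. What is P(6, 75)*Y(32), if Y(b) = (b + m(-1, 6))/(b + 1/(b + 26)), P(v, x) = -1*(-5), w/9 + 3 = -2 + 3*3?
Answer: 19430/1857 ≈ 10.463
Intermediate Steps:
w = 36 (w = -27 + 9*(-2 + 3*3) = -27 + 9*(-2 + 9) = -27 + 9*7 = -27 + 63 = 36)
P(v, x) = 5
m(W, d) = 36 + W (m(W, d) = W + 36 = 36 + W)
Y(b) = (35 + b)/(b + 1/(26 + b)) (Y(b) = (b + (36 - 1))/(b + 1/(b + 26)) = (b + 35)/(b + 1/(26 + b)) = (35 + b)/(b + 1/(26 + b)))
P(6, 75)*Y(32) = 5*((910 + 32² + 61*32)/(1 + 32² + 26*32)) = 5*((910 + 1024 + 1952)/(1 + 1024 + 832)) = 5*(3886/1857) = 19430/1857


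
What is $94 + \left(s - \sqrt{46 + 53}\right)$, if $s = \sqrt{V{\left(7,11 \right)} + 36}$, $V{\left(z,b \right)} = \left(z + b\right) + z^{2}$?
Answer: $94 + \sqrt{103} - 3 \sqrt{11} \approx 94.199$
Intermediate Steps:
$V{\left(z,b \right)} = b + z + z^{2}$ ($V{\left(z,b \right)} = \left(b + z\right) + z^{2} = b + z + z^{2}$)
$s = \sqrt{103}$ ($s = \sqrt{\left(11 + 7 + 7^{2}\right) + 36} = \sqrt{\left(11 + 7 + 49\right) + 36} = \sqrt{67 + 36} = \sqrt{103} \approx 10.149$)
$94 + \left(s - \sqrt{46 + 53}\right) = 94 + \left(\sqrt{103} - \sqrt{46 + 53}\right) = 94 + \left(\sqrt{103} - \sqrt{99}\right) = 94 + \left(\sqrt{103} - 3 \sqrt{11}\right) = 94 + \sqrt{103} - 3 \sqrt{11}$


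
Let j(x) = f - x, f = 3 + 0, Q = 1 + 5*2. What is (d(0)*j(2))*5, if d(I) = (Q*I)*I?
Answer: 0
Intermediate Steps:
Q = 11 (Q = 1 + 10 = 11)
d(I) = 11*I² (d(I) = (11*I)*I = 11*I²)
f = 3
j(x) = 3 - x
(d(0)*j(2))*5 = ((11*0²)*(3 - 1*2))*5 = ((11*0)*(3 - 2))*5 = (0*1)*5 = 0*5 = 0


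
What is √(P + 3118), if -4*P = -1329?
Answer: √13801/2 ≈ 58.739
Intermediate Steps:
P = 1329/4 (P = -¼*(-1329) = 1329/4 ≈ 332.25)
√(P + 3118) = √(1329/4 + 3118) = √(13801/4) = √13801/2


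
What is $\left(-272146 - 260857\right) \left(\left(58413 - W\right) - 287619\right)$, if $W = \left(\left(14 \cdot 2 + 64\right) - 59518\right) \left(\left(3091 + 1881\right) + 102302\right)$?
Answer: $-3397699855000554$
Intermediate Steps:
$W = -6374864724$ ($W = \left(\left(28 + 64\right) - 59518\right) \left(4972 + 102302\right) = \left(92 - 59518\right) 107274 = \left(-59426\right) 107274 = -6374864724$)
$\left(-272146 - 260857\right) \left(\left(58413 - W\right) - 287619\right) = \left(-272146 - 260857\right) \left(\left(58413 - -6374864724\right) - 287619\right) = - 533003 \left(\left(58413 + 6374864724\right) - 287619\right) = - 533003 \left(6374923137 - 287619\right) = \left(-533003\right) 6374635518 = -3397699855000554$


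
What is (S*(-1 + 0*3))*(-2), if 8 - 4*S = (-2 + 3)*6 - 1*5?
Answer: 7/2 ≈ 3.5000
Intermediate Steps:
S = 7/4 (S = 2 - ((-2 + 3)*6 - 1*5)/4 = 2 - (1*6 - 5)/4 = 2 - (6 - 5)/4 = 2 - ¼*1 = 2 - ¼ = 7/4 ≈ 1.7500)
(S*(-1 + 0*3))*(-2) = (7*(-1 + 0*3)/4)*(-2) = (7*(-1 + 0)/4)*(-2) = ((7/4)*(-1))*(-2) = -7/4*(-2) = 7/2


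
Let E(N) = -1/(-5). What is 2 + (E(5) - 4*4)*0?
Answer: 2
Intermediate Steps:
E(N) = ⅕ (E(N) = -1*(-⅕) = ⅕)
2 + (E(5) - 4*4)*0 = 2 + (⅕ - 4*4)*0 = 2 + (⅕ - 16)*0 = 2 - 79/5*0 = 2 + 0 = 2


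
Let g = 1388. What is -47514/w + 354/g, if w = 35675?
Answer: -26660241/24758450 ≈ -1.0768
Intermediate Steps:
-47514/w + 354/g = -47514/35675 + 354/1388 = -47514*1/35675 + 354*(1/1388) = -47514/35675 + 177/694 = -26660241/24758450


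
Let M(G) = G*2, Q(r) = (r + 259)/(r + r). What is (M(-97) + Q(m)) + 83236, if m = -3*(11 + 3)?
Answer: 996473/12 ≈ 83039.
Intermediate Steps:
m = -42 (m = -3*14 = -42)
Q(r) = (259 + r)/(2*r) (Q(r) = (259 + r)/((2*r)) = (259 + r)*(1/(2*r)) = (259 + r)/(2*r))
M(G) = 2*G
(M(-97) + Q(m)) + 83236 = (2*(-97) + (½)*(259 - 42)/(-42)) + 83236 = (-194 + (½)*(-1/42)*217) + 83236 = (-194 - 31/12) + 83236 = -2359/12 + 83236 = 996473/12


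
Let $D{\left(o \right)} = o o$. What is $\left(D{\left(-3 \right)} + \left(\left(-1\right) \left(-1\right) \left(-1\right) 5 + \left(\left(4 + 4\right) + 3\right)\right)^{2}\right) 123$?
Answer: $5535$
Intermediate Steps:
$D{\left(o \right)} = o^{2}$
$\left(D{\left(-3 \right)} + \left(\left(-1\right) \left(-1\right) \left(-1\right) 5 + \left(\left(4 + 4\right) + 3\right)\right)^{2}\right) 123 = \left(\left(-3\right)^{2} + \left(\left(-1\right) \left(-1\right) \left(-1\right) 5 + \left(\left(4 + 4\right) + 3\right)\right)^{2}\right) 123 = \left(9 + \left(1 \left(-1\right) 5 + \left(8 + 3\right)\right)^{2}\right) 123 = \left(9 + \left(\left(-1\right) 5 + 11\right)^{2}\right) 123 = \left(9 + \left(-5 + 11\right)^{2}\right) 123 = \left(9 + 6^{2}\right) 123 = \left(9 + 36\right) 123 = 45 \cdot 123 = 5535$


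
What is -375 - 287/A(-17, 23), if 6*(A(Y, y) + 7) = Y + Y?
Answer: -13389/38 ≈ -352.34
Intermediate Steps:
A(Y, y) = -7 + Y/3 (A(Y, y) = -7 + (Y + Y)/6 = -7 + (2*Y)/6 = -7 + Y/3)
-375 - 287/A(-17, 23) = -375 - 287/(-7 + (⅓)*(-17)) = -375 - 287/(-7 - 17/3) = -375 - 287/(-38/3) = -375 - 287*(-3)/38 = -375 - 1*(-861/38) = -375 + 861/38 = -13389/38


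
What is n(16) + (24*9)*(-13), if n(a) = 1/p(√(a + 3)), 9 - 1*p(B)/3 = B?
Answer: -174093/62 + √19/186 ≈ -2807.9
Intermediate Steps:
p(B) = 27 - 3*B
n(a) = 1/(27 - 3*√(3 + a)) (n(a) = 1/(27 - 3*√(a + 3)) = 1/(27 - 3*√(3 + a)))
n(16) + (24*9)*(-13) = -1/(-27 + 3*√(3 + 16)) + (24*9)*(-13) = -1/(-27 + 3*√19) + 216*(-13) = -1/(-27 + 3*√19) - 2808 = -2808 - 1/(-27 + 3*√19)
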